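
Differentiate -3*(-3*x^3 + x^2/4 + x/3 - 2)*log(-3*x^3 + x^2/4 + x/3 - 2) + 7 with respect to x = 27*x^2*log(-3*x^3 + x^2/4 + x/3 - 2) + 27*x^2 - 3*x*log(-3*x^3 + x^2/4 + x/3 - 2)/2 - 3*x/2 - log(-3*x^3 + x^2/4 + x/3 - 2) - 1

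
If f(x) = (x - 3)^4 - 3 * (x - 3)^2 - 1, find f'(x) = 4*x^3 - 36*x^2 + 102*x - 90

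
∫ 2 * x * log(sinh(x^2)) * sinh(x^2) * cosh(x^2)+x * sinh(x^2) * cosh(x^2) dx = log(sinh(x^2))*sinh(x^2)^2/2 + C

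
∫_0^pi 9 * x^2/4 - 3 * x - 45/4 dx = -27 + (-3 + pi)^2*(3*pi/4 + 3)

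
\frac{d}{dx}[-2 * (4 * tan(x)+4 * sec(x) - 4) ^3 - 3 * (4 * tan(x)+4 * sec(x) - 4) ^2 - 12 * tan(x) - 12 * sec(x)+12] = 12*(sin(x) + 1)^2*(-7*sin(x)/cos(x) + 56 - 57/cos(x))/cos(x)^3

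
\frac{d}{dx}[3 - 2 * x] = -2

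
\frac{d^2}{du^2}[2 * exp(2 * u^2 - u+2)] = 32*u^2*exp(2*u^2 - u + 2) - 16*u*exp(2*u^2 - u + 2) + 10*exp(2*u^2 - u + 2)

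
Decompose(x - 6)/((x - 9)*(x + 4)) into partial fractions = 10/(13*(x + 4)) + 3/(13*(x - 9))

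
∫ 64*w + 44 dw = 32*w^2 + 44*w + C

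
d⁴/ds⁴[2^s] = 2^s*log(2)^4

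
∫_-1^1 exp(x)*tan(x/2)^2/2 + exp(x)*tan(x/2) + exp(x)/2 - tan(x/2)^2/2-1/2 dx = (-1 + E)^2*exp(-1)*tan(1/2)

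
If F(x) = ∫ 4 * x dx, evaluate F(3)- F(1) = 16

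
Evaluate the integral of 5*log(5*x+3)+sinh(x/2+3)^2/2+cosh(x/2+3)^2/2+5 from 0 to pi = -sinh(6)/2 - 3*log(3) + (3 + 5*pi)*log(3 + 5*pi) + sinh(pi + 6)/2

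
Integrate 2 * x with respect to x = x^2 + C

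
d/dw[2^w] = 2^w*log(2)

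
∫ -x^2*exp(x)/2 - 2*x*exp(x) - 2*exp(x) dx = (-x^2/2 - x - 1)*exp(x) + C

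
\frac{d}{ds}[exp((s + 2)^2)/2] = s*exp(s^2 + 4*s + 4) + 2*exp(s^2 + 4*s + 4)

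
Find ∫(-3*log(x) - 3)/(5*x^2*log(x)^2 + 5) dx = 3*acot(x*log(x))/5 + C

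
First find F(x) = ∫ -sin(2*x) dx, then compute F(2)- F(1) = cos(4)/2 - cos(2)/2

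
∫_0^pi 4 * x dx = 2*pi^2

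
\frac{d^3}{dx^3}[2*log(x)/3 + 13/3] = 4/(3*x^3)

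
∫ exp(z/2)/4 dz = exp(z/2)/2 + C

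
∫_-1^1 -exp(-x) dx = -E + exp(-1)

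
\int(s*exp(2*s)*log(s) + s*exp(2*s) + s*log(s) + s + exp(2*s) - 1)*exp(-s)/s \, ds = 2*(log(s) + 1)*sinh(s) + C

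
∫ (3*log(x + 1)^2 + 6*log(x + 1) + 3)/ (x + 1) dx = (log(x + 1) + 1)^3 + C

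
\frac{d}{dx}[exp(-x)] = -exp(-x)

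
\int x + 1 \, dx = x^2/2 + x + C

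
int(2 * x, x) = x^2 + C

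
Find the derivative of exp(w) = exp(w)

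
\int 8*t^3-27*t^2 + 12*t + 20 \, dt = 2*t^4 - 9*t^3 + 6*t^2 + 20*t + C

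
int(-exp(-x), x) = exp(-x) + C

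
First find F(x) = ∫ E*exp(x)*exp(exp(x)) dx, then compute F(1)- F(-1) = -exp(exp(-1) + 1) + exp(1 + E)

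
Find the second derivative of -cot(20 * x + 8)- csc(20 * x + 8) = -800*cot(20*x + 8)^3 - 800*cot(20*x + 8)^2*csc(20*x + 8) - 800*cot(20*x + 8) - 400*csc(20*x + 8)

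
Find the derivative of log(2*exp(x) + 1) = 2*exp(x)/(2*exp(x) + 1)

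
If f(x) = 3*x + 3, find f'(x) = 3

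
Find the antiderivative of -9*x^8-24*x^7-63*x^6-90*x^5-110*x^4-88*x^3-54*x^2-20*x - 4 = -x^9 - 3*x^8 - 9*x^7 - 15*x^6 - 22*x^5 - 22*x^4 - 18*x^3 - 10*x^2 - 4*x + C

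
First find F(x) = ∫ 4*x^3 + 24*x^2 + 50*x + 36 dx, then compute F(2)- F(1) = 182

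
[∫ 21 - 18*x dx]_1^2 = -6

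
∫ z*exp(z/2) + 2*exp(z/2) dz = 2*z*exp(z/2) + C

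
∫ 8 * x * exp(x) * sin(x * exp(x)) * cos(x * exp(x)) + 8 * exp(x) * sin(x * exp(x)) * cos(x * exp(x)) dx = 4*sin(x*exp(x))^2 + C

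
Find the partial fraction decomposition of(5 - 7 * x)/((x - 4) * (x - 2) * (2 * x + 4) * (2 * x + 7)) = -118/(495*(2*x + 7)) + 19/(144*(x + 2)) + 9/(176*(x - 2)) - 23/(360*(x - 4))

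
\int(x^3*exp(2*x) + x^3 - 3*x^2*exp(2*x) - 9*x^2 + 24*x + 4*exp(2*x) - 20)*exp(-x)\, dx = 2*(x - 2)^3*sinh(x) + C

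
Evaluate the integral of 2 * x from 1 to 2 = 3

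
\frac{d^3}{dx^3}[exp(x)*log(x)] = (x^3*exp(x)*log(x) + 3*x^2*exp(x) - 3*x*exp(x) + 2*exp(x))/x^3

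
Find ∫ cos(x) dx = sin(x) + C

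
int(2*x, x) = x^2 + C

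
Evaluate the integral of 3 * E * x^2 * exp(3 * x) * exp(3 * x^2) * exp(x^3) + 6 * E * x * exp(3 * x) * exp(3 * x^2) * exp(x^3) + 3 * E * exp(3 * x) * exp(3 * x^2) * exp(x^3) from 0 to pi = -E + exp((1 + pi)^3)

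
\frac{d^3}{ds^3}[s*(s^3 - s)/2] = 12*s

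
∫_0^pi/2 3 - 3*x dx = 3*pi*(4 - pi)/8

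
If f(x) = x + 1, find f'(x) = 1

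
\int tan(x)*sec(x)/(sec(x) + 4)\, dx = log(sec(x) + 4) + C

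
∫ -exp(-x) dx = exp(-x) + C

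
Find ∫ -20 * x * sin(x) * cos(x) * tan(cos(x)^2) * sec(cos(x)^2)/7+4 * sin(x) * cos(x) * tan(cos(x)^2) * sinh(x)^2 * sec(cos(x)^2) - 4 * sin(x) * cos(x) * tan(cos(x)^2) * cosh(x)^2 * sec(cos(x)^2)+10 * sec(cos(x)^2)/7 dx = (10*x/7 + 2)*sec(cos(x)^2) + C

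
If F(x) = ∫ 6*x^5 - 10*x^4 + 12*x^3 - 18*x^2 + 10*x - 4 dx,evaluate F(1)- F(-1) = -24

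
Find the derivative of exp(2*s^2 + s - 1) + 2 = 4*s*exp(2*s^2 + s - 1) + exp(2*s^2 + s - 1)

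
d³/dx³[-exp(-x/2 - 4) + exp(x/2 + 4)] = (exp(x + 8) + 1)*exp(-x/2 - 4)/8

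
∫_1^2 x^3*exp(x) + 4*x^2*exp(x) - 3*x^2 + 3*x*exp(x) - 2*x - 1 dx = -11 - 2*E + 13*exp(2)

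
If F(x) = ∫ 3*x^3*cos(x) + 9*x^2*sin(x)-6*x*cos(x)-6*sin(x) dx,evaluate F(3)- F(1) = 3*sin(1) + 63*sin(3)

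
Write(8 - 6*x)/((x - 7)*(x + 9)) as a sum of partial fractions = -31/(8*(x + 9)) - 17/(8*(x - 7))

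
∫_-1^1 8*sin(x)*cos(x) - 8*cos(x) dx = -16*sin(1)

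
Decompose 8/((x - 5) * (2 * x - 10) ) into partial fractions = 4/(x - 5)^2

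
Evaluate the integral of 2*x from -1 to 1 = 0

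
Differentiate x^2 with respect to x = 2*x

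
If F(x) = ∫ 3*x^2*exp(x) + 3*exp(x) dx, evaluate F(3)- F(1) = -6*E + 18*exp(3)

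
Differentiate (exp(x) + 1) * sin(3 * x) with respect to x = exp(x)*sin(3*x) + 3*exp(x)*cos(3*x) + 3*cos(3*x)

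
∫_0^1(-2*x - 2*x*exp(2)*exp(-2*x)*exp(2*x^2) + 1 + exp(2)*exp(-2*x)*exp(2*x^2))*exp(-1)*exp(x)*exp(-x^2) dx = 0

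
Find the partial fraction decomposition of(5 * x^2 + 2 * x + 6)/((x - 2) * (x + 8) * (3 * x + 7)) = -257/(221*(3*x + 7)) + 31/(17*(x + 8)) + 3/(13*(x - 2))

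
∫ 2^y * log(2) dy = 2^y + C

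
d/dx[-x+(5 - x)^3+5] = -3*x^2 + 30*x - 76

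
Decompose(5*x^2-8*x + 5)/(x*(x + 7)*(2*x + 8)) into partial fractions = 51/(7*(x + 7)) - 39/(8*(x + 4)) + 5/(56*x)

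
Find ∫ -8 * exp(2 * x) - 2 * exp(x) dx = (-4*exp(x) - 2)*exp(x) + C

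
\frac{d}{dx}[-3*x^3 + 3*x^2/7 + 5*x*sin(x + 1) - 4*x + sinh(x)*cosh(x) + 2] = -9*x^2 + 5*x*cos(x + 1) + 6*x/7 + 5*sin(x + 1) + cosh(2*x) - 4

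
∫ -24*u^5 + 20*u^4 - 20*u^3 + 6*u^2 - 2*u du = -4*u^6 + 4*u^5 - 5*u^4 + 2*u^3 - u^2 + C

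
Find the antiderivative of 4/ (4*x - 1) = log(1 - 4*x) + C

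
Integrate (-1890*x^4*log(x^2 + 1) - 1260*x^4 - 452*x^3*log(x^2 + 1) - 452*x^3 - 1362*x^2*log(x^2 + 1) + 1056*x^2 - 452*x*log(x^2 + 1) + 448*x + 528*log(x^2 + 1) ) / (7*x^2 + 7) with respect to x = 2*(9*x + 4)*(-35*x^2 + 3*x + 28)*log(x^2 + 1)/7 + C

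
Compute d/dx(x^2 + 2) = 2*x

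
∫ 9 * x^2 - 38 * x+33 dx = 3*x^3 - 19*x^2 + 33*x + C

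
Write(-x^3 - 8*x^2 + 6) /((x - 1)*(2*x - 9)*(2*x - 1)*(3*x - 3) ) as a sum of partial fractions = -31/(48*(2*x - 1)) - 659/(784*(2*x - 9)) + 97/(147*(x - 1)) + 1/(7*(x - 1)^2)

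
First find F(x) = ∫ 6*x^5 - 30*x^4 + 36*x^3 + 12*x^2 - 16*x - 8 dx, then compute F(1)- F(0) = -8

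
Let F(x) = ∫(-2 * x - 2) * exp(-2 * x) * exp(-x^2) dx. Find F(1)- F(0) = -1 + exp(-3)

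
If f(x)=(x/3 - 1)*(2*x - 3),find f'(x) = 4*x/3 - 3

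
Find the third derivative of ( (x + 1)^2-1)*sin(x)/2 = -x^2*cos(x)/2 - 3*x*sin(x) - x*cos(x) - 3*sin(x) + 3*cos(x)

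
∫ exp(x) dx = exp(x) + C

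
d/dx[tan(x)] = cos(x)^(-2)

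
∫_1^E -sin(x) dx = cos(E) - cos(1)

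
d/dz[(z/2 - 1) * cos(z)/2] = -z*sin(z)/4 + sin(z)/2 + cos(z)/4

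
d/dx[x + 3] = 1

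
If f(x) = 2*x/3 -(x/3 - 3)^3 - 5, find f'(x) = -x^2/9 + 2*x - 25/3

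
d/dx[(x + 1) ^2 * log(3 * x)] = (2*x^2*log(x) + x^2 + 2*x^2*log(3) + 2*x*log(x) + 2*x + 2*x*log(3) + 1)/x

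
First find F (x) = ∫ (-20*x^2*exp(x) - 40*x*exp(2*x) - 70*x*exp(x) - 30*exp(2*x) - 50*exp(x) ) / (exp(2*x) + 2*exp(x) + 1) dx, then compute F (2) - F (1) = -160*exp(2)/(1 + exp(2)) + 70*E/(1 + E)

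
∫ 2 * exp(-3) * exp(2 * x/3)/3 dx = exp(2*x/3 - 3) + C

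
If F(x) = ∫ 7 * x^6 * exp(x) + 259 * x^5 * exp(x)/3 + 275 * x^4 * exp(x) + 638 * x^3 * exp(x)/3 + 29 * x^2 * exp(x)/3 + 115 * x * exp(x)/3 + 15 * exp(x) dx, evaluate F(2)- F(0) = 8374*exp(2)/3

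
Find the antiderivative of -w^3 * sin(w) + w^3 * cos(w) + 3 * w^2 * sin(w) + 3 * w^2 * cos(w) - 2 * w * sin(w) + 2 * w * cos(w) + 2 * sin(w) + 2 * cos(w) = sqrt(2)*w*(w^2 + 2)*sin(w + pi/4) + C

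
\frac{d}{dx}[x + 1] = 1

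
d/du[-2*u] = -2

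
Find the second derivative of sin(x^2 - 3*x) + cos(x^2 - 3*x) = -4*sqrt(2)*x^2*sin(x^2 - 3*x + pi/4) + 12*sqrt(2)*x*cos(-x^2 + 3*x + pi/4) - 11*sin(x*(x - 3)) - 7*cos(x*(x - 3))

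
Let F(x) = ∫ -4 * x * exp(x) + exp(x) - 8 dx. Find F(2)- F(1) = -3*exp(2) - 8 - E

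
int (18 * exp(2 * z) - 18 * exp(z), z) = 9*(1 - exp(z))^2 + C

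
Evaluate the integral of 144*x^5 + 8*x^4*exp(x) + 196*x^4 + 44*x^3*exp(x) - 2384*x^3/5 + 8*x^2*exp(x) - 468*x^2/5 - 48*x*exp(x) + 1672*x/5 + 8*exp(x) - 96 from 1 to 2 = 128*exp(2) + 5632/5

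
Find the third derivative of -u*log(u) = u^(-2)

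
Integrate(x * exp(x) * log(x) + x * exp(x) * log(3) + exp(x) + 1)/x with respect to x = (exp(x) + 1)*log(3*x) + C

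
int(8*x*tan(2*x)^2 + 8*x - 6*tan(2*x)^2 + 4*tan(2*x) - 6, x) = (4*x - 3)*tan(2*x) + C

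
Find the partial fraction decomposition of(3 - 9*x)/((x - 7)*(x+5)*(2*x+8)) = 2/(x + 5) - 39/(22*(x + 4)) - 5/(22*(x - 7))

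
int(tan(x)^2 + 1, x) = tan(x) + C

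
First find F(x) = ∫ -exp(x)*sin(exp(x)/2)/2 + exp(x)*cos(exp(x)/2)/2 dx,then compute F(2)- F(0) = sqrt(2)*(sin((pi + 2*exp(2))/4) - sin((2 + pi)/4))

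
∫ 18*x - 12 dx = 9*x^2 - 12*x + C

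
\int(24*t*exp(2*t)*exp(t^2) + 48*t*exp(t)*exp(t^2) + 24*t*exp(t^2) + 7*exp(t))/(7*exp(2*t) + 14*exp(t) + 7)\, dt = (2*(exp(t) + 1)*(6*exp(t^2) - 7)/7 + exp(t))/(exp(t) + 1) + C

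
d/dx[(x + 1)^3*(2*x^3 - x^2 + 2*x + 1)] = 12*x^5 + 25*x^4 + 20*x^3 + 18*x^2 + 16*x + 5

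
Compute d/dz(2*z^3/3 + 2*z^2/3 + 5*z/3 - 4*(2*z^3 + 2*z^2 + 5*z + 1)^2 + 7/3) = -96*z^5 - 160*z^4 - 384*z^3 - 286*z^2 - 692*z/3 - 115/3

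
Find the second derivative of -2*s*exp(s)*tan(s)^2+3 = 2*(-6*s*(-1 + cos(s)^(-2))^2 - 4*s*sin(s)/cos(s)^3 + 7*s - 9*s/cos(s)^2 - 4*sin(s)/cos(s)^3 + 2 - 2/cos(s)^2)*exp(s)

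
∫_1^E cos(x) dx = -sin(1) + sin(E)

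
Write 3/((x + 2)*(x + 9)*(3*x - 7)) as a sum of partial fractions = 27/(442*(3*x - 7)) + 3/(238*(x + 9)) - 3/(91*(x + 2))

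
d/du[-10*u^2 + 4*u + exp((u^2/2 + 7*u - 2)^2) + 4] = u^3*exp(u^4/4 + 7*u^3 + 47*u^2 - 28*u + 4) + 21*u^2*exp(u^4/4 + 7*u^3 + 47*u^2 - 28*u + 4) + 94*u*exp(u^4/4 + 7*u^3 + 47*u^2 - 28*u + 4) - 20*u - 28*exp(u^4/4 + 7*u^3 + 47*u^2 - 28*u + 4) + 4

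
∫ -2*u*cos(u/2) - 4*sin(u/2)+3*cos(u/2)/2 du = (3 - 4*u)*sin(u/2) + C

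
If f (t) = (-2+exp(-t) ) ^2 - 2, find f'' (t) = (4 - 4*exp(t))*exp(-2*t)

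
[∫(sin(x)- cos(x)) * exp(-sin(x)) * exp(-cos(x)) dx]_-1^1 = -exp(-cos(1) + sin(1)) + exp(-sin(1) - cos(1))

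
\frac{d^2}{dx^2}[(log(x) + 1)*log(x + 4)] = (-x^2*log(x) - x^2*log(x + 4) + x^2 - 8*x*log(x + 4) + 8*x - 16*log(x + 4))/(x^4 + 8*x^3 + 16*x^2)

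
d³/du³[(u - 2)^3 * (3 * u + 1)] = 72*u - 102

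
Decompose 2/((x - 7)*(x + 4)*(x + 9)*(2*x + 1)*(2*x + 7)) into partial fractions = 8/(693*(2*x + 7)) - 8/(5355*(2*x + 1)) + 1/(7480*(x + 9)) - 2/(385*(x + 4)) + 1/(27720*(x - 7))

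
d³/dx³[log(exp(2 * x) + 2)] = (-16*exp(4*x) + 32*exp(2*x))/(exp(6*x) + 6*exp(4*x) + 12*exp(2*x) + 8)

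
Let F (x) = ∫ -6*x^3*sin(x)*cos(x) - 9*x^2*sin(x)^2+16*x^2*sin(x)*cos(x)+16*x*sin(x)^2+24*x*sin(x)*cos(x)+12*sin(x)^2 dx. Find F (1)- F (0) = 17*sin(1)^2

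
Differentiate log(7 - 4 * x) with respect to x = 4/(4*x - 7)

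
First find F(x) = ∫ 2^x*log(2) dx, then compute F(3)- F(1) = 6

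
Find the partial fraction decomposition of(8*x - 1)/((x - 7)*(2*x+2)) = 9/(16*(x + 1)) + 55/(16*(x - 7))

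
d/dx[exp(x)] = exp(x)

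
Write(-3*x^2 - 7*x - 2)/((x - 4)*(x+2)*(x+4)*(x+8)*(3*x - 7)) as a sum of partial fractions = 216/(2945*(3*x - 7)) - 23/(1488*(x + 8)) + 11/(608*(x + 4)) - 13/(480*(x - 4))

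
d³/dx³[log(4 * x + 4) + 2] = 2/(x^3 + 3*x^2 + 3*x + 1)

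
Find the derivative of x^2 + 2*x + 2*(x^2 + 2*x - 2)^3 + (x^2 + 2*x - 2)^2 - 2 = 12*x^5 + 60*x^4 + 52*x^3 - 84*x^2 - 46*x + 42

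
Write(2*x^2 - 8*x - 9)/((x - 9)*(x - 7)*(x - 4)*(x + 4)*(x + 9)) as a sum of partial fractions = 5/(416*(x + 9)) - 1/(104*(x + 4)) - 3/(520*(x - 4)) - 1/(32*(x - 7)) + 9/(260*(x - 9))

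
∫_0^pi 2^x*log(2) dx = -1 + 2^pi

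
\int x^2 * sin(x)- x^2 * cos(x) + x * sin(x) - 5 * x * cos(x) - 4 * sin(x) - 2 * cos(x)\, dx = -sqrt(2)*(x^2 + 3*x - 1)*sin(x + pi/4) + C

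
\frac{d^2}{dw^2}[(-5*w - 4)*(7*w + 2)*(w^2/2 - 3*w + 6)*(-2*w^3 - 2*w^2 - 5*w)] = 1470*w^5 - 4110*w^4 + 2310*w^3 + 2136*w^2 + 6024*w + 2232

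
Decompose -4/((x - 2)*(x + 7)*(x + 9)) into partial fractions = -2/(11*(x + 9)) + 2/(9*(x + 7)) - 4/(99*(x - 2))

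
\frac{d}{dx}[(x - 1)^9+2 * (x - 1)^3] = 9*x^8 - 72*x^7 + 252*x^6 - 504*x^5 + 630*x^4 - 504*x^3 + 258*x^2 - 84*x + 15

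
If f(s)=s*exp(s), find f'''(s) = s*exp(s) + 3*exp(s)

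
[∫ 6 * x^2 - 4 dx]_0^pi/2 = -2*pi + pi^3/4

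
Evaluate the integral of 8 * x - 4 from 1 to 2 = 8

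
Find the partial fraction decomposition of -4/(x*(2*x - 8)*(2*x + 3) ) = -8/(33*(2*x + 3)) - 1/(22*(x - 4)) + 1/(6*x)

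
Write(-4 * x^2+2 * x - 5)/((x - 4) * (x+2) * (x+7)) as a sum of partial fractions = -43/(11*(x + 7)) + 5/(6*(x + 2)) - 61/(66*(x - 4))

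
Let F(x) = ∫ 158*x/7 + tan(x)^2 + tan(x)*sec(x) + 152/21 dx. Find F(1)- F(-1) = 2*tan(1) + 262/21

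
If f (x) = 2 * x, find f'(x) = 2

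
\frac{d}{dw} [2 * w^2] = 4*w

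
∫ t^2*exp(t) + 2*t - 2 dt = ((t - 1)^2 + 1)*(exp(t) + 1) + C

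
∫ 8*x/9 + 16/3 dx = 4*x^2/9 + 16*x/3 + C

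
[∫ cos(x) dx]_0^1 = sin(1)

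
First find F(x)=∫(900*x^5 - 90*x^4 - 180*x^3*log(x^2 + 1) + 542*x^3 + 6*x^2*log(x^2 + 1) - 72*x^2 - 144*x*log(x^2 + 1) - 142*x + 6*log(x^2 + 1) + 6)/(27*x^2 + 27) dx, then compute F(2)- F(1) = -4*log(5) - (log(2) + 7/3)^2/3 + 4*log(2) + (-37/3 + log(5))^2/3 + 176/3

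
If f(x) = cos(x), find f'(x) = -sin(x)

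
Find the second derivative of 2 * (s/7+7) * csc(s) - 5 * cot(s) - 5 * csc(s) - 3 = (-2*s/7 + 4*s/(7*sin(s)^2) - 9 - 4*cos(s)/(7*sin(s)) - 10*cos(s)/sin(s)^2 + 18/sin(s)^2)/sin(s)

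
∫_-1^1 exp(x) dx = E - exp(-1)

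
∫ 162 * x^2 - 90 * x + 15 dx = 54*x^3 - 45*x^2 + 15*x + C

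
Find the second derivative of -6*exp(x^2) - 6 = -24*x^2*exp(x^2) - 12*exp(x^2)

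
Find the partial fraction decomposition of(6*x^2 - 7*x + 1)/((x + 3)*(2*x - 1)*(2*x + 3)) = -25/(6*(2*x + 3)) - 1/(14*(2*x - 1)) + 76/(21*(x + 3))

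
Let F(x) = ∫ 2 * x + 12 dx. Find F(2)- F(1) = 15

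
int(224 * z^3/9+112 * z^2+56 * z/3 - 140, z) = 56*z^4/9 + 112*z^3/3 + 28*z^2/3 - 140*z + C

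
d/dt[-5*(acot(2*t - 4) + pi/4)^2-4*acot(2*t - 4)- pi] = (20*acot(2*t - 4) + 8 + 5*pi)/(4*t^2 - 16*t + 17)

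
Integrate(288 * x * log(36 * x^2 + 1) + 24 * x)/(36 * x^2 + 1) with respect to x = (6*log(36*x^2 + 1) + 1)*log(36*x^2 + 1)/3 + C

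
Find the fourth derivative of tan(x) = 24*tan(x)^5 + 40*tan(x)^3 + 16*tan(x)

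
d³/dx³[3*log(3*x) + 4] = 6/x^3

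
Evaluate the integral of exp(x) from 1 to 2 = -E + exp(2)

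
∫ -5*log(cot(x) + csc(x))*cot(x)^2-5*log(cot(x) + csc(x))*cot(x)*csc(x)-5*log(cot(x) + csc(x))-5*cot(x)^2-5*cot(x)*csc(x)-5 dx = 5*(cot(x) + csc(x))*log(cot(x) + csc(x)) + C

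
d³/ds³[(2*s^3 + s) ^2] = 480*s^3 + 96*s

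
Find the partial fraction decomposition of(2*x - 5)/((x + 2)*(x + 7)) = 19/(5*(x + 7)) - 9/(5*(x + 2))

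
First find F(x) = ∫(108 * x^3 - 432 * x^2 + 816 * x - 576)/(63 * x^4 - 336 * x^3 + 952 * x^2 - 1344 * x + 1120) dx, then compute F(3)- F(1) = -3*log(65)/7 + 3*log(241)/7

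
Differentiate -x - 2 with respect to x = -1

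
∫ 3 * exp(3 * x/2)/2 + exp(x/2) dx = (exp(x) + 2)*exp(x/2) + C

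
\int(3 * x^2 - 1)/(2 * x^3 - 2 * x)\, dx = log(x^3 - x)/2 + C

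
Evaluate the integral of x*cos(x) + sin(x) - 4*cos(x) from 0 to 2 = -2*sin(2)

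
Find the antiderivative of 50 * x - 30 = 25*x^2 - 30*x + C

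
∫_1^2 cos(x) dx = -sin(1) + sin(2)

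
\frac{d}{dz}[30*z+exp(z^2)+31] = 2*z*exp(z^2) + 30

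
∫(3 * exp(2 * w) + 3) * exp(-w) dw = 6*sinh(w) + C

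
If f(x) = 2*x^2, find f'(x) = 4*x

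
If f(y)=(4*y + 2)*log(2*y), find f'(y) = (4*y*log(y) + 4*y*log(2) + 4*y + 2)/y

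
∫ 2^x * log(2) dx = 2^x + C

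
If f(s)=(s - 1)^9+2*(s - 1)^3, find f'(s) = 9*s^8 - 72*s^7 + 252*s^6 - 504*s^5 + 630*s^4 - 504*s^3 + 258*s^2 - 84*s + 15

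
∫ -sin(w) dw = cos(w) + C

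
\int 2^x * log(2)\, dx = 2^x + C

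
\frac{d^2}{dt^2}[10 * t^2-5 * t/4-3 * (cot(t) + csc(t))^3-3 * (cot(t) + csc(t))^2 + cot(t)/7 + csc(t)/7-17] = 20 + 36/tan(t) - 36/tan(t)^5 - 64/(7*sin(t)) + 6*cos(t)/sin(t)^2 + 24/sin(t)^2 - 124*cos(t)/(7*sin(t)^3) + 884/(7*sin(t)^3) - 36*cos(t)/sin(t)^4 - 36/sin(t)^4 - 108*cos(t)/sin(t)^5 - 144/sin(t)^5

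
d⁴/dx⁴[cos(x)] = cos(x)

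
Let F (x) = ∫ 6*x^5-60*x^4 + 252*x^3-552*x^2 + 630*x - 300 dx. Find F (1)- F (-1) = -992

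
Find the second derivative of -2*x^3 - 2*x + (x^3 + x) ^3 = 72*x^7 + 126*x^5 + 60*x^3 - 6*x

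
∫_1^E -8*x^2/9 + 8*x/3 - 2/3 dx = -37/27 - (-1 + 2*E/3)^3 + 4*E/3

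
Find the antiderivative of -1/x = -log(x) + C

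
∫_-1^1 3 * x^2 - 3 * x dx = 2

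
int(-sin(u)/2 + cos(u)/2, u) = sqrt(2)*sin(u + pi/4)/2 + C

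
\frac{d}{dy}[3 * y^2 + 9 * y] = 6*y + 9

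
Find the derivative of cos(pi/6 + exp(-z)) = exp(-z)*sin(pi/6 + exp(-z))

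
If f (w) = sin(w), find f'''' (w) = sin(w)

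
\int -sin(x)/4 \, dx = cos(x)/4 + C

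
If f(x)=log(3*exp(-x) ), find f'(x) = -1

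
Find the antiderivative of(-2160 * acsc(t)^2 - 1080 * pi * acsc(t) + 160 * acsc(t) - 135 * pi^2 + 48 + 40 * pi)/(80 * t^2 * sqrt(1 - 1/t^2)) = 9*(4*acsc(t) + pi)^3/64 - (4*acsc(t) + pi)^2/16 - 3*acsc(t)/5 + C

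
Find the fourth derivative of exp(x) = exp(x)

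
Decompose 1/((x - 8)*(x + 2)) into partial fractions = -1/(10*(x + 2)) + 1/(10*(x - 8))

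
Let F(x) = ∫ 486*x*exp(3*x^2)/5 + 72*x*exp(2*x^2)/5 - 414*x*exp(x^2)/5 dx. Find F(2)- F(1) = -15*exp(4) - 4*(-2 + 3*E)^2 - 3*(-2 + 3*E)^3/5 + 15*E + 4*(-2 + 3*exp(4))^2 + 3*(-2 + 3*exp(4))^3/5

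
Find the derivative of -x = -1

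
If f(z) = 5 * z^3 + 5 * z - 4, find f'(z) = 15*z^2 + 5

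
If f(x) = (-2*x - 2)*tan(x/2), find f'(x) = -x/cos(x/2)^2 - 2*tan(x/2) - 1/cos(x/2)^2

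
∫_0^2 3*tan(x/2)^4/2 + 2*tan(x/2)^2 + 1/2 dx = tan(1) + tan(1)^3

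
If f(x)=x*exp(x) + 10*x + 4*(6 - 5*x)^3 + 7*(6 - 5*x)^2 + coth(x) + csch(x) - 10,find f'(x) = -1500*x^2 + x*exp(x) + 3950*x + exp(x) - 2570 - cosh(x)/sinh(x)^2 - 1/sinh(x)^2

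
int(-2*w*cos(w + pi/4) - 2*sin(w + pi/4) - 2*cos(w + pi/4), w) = (-2*w - 2)*sin(w + pi/4) + C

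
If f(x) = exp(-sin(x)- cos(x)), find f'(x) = (sin(x) - cos(x))*exp(-sin(x) - cos(x))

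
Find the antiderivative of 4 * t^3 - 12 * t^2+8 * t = t^4 - 4*t^3 + 4*t^2 + C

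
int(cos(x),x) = sin(x) + C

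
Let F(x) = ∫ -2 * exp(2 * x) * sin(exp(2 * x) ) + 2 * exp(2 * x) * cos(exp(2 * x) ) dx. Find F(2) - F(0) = sin(exp(4)) - sin(1) - cos(1) + cos(exp(4))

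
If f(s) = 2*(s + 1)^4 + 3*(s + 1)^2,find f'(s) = 8*s^3 + 24*s^2 + 30*s + 14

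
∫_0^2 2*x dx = 4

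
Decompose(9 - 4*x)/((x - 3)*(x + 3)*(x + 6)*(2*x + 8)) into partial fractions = -11/(36*(x + 6)) + 25/(28*(x + 4)) - 7/(12*(x + 3)) - 1/(252*(x - 3))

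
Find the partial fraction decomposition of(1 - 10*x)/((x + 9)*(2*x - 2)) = -91/(20*(x + 9)) - 9/(20*(x - 1))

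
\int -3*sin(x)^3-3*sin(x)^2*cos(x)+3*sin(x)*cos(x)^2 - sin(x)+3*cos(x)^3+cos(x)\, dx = sqrt(2)*(5*sin(x + pi/4) - cos(3*x + pi/4))/2 + C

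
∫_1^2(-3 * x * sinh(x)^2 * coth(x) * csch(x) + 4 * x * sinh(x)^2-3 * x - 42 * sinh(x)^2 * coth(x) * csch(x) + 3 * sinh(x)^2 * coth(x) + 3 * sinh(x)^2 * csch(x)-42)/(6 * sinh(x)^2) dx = -15*coth(1)/2 - 15*csch(1)/2 + 1 + 8*csch(2) + 8*coth(2)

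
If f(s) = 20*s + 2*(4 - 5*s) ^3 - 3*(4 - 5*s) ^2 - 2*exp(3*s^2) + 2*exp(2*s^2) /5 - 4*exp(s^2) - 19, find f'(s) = -750*s^2 - 12*s*exp(3*s^2) + 8*s*exp(2*s^2)/5 - 8*s*exp(s^2) + 1050*s - 340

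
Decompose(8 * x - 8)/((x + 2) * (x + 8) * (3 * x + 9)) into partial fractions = -4/(5*(x + 8)) + 32/(15*(x + 3)) - 4/(3*(x + 2))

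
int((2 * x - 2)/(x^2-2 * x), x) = log(x*(x - 2)) + C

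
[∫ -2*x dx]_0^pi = -pi^2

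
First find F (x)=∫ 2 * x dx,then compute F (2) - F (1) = 3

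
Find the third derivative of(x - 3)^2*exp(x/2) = x^2*exp(x/2)/8 + 3*x*exp(x/2)/4 - 3*exp(x/2)/8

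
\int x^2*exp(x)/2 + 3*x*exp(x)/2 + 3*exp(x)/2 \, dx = (x^2 + x + 2)*exp(x)/2 + C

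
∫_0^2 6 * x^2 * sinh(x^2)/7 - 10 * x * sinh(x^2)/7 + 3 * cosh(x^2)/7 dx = 5/7 + cosh(4)/7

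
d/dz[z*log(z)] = log(z) + 1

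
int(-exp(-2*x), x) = exp(-2*x)/2 + C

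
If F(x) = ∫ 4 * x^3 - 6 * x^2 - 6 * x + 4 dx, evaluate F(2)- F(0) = -4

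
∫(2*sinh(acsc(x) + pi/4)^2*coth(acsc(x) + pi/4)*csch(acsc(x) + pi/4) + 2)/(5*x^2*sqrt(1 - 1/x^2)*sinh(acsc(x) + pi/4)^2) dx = 2*coth(acsc(x) + pi/4)/5 + 2*csch(acsc(x) + pi/4)/5 + C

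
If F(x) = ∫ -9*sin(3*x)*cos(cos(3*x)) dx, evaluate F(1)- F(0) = -3*sin(1) + 3*sin(cos(3))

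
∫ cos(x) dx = sin(x) + C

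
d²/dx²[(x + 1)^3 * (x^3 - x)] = 30*x^4 + 60*x^3 + 24*x^2 - 12*x - 6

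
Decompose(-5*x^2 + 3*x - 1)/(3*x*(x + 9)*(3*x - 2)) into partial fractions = -11/(174*(3*x - 2)) - 433/(783*(x + 9)) + 1/(54*x)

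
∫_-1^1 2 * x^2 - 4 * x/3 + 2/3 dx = 8/3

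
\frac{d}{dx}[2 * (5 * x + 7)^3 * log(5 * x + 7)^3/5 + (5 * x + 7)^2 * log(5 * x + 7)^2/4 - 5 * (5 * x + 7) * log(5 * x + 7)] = 150*x^2*log(5*x + 7)^3 + 150*x^2*log(5*x + 7)^2 + 420*x*log(5*x + 7)^3 + 865*x*log(5*x + 7)^2/2 + 25*x*log(5*x + 7)/2 + 294*log(5*x + 7)^3 + 623*log(5*x + 7)^2/2 - 15*log(5*x + 7)/2 - 25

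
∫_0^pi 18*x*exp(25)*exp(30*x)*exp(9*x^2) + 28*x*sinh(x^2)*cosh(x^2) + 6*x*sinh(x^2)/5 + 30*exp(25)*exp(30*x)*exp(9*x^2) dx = -exp(25) - 38/5 + 3*cosh(pi^2)/5 + 7*cosh(pi^2)^2 + exp((5 + 3*pi)^2)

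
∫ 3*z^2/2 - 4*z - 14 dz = z^3/2 - 2*z^2 - 14*z + C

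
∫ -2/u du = -2*log(u) + C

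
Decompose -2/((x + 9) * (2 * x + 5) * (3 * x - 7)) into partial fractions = -9/(493*(3*x - 7)) + 8/(377*(2*x + 5)) - 1/(221*(x + 9))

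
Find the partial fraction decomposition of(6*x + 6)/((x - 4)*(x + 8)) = 7/(2*(x + 8)) + 5/(2*(x - 4))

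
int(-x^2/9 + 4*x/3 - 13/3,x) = -x^3/27 + 2*x^2/3 - 13*x/3 + C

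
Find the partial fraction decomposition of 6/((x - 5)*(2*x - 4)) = -1/(x - 2) + 1/(x - 5)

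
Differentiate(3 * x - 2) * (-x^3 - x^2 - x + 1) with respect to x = -12*x^3 - 3*x^2 - 2*x + 5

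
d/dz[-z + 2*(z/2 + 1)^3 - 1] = 3*z^2/4 + 3*z + 2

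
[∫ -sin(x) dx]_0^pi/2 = -1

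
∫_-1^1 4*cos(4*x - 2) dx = sin(6) + sin(2)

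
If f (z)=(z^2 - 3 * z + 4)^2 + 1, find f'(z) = 4*z^3 - 18*z^2 + 34*z - 24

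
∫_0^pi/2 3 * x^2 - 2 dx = -pi + pi^3/8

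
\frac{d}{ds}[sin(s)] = cos(s)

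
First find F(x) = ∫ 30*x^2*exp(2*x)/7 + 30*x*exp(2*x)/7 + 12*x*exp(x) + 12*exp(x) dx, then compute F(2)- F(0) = 24*exp(2) + 60*exp(4)/7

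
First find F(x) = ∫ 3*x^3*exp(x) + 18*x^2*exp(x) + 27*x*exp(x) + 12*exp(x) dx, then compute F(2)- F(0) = -3 + 81*exp(2)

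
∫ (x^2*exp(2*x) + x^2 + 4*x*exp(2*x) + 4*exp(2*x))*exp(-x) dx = 2*(x^2 + 2*x + 2)*sinh(x) + C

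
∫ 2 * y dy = y^2 + C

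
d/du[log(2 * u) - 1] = 1/u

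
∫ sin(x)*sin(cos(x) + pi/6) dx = cos(cos(x) + pi/6) + C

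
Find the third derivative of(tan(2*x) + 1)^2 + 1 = 192*tan(2*x)^5 + 96*tan(2*x)^4 + 320*tan(2*x)^3 + 128*tan(2*x)^2 + 128*tan(2*x) + 32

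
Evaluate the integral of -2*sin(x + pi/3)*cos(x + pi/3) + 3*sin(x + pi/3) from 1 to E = 3*cos(1 + pi/3) - cos(1 + pi/3)^2 + cos(pi/3 + E)^2 - 3*cos(pi/3 + E)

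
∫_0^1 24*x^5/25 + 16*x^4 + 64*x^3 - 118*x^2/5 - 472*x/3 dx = -5038/75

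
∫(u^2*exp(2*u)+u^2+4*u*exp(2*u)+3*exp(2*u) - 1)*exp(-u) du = 2*(u + 1)^2*sinh(u) + C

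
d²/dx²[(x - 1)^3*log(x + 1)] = (6*x^3*log(x + 1) + 5*x^3 + 6*x^2*log(x + 1) - 3*x^2 - 6*x*log(x + 1) - 9*x - 6*log(x + 1) + 7)/(x^2 + 2*x + 1)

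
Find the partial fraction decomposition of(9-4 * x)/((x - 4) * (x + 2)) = -17/(6*(x + 2)) - 7/(6*(x - 4))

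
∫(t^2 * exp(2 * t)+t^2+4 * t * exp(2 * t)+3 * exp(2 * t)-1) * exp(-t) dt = 2*(t + 1)^2*sinh(t) + C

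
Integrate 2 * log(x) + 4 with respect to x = 2*x*(log(x) + 1) + C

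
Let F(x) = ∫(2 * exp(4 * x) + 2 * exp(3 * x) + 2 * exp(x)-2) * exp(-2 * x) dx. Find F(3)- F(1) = -(-exp(-1) + 1 + E)^2 + (-exp(-3) + 1 + exp(3))^2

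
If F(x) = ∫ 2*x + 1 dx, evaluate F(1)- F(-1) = 2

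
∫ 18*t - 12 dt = 9*t^2 - 12*t + C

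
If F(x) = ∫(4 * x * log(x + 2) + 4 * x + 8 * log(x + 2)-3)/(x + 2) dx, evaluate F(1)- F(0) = log(3) + 3*log(2)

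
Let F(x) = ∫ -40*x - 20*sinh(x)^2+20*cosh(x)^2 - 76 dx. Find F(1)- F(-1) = -112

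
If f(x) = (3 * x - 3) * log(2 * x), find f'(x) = (3*x*log(x) + 3*x*log(2) + 3*x - 3)/x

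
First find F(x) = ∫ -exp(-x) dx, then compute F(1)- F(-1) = -E + exp(-1)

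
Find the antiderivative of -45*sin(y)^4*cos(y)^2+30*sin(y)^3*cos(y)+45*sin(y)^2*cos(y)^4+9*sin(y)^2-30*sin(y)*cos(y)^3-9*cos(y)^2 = 15*sin(y)^3*cos(y)^3 - 9*sin(2*y)/2 + 15*cos(4*y)/8 + C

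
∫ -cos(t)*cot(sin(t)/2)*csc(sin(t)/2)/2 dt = csc(sin(t)/2) + C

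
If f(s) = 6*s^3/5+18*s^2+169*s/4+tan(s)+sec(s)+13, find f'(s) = 18*s^2/5 + 36*s + tan(s)^2 + tan(s)*sec(s) + 173/4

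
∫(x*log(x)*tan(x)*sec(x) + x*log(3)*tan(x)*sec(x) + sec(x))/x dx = log(3*x)*sec(x) + C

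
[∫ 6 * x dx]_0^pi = 3*pi^2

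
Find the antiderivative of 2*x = x^2 + C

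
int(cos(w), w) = sin(w) + C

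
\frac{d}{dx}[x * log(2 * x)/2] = log(x)/2 + log(2)/2 + 1/2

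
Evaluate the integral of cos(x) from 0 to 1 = sin(1)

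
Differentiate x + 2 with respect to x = 1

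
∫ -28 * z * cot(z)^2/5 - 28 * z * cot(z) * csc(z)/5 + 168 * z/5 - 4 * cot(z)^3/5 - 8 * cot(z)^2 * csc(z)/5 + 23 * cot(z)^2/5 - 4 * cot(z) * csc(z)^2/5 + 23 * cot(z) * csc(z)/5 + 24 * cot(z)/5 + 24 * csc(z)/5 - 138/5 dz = -21*z + 2*(7*z + cot(z) + csc(z) - 2)^2/5 - 3*cot(z) - 3*csc(z) + C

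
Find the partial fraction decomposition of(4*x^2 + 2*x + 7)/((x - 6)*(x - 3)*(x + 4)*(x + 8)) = -247/(616*(x + 8)) + 9/(40*(x + 4)) - 7/(33*(x - 3)) + 163/(420*(x - 6))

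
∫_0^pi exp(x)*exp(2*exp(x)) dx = -exp(2)/2 + exp(2*exp(pi))/2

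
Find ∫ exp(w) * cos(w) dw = sqrt(2)*exp(w)*sin(w + pi/4)/2 + C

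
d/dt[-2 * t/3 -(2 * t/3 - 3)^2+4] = 10/3 - 8*t/9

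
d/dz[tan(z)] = cos(z)^(-2)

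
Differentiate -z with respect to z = -1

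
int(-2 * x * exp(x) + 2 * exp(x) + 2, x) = 2*(1 - exp(x))*(x - 2) + C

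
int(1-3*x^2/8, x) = -x^3/8 + x + C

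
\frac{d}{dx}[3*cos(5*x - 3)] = -15*sin(5*x - 3)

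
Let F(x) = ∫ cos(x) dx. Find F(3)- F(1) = -sin(1) + sin(3)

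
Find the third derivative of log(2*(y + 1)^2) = 4/(y^3 + 3*y^2 + 3*y + 1)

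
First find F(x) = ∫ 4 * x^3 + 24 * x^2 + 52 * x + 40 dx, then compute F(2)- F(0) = 264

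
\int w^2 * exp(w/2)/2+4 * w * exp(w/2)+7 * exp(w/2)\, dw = ((w + 2)^2 + 2)*exp(w/2) + C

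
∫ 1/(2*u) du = log(-3*u)/2 + C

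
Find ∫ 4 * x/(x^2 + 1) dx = 2*log(x^2 + 1) + C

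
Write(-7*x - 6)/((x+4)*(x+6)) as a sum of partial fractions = -18/(x + 6) + 11/(x + 4)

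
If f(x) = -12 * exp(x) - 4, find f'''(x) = -12*exp(x)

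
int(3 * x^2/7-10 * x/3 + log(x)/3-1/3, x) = x*(3*x^2 - 35*x + 7*log(x) - 14)/21 + C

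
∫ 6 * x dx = 3*x^2 + C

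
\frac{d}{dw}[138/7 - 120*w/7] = -120/7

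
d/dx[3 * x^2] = 6*x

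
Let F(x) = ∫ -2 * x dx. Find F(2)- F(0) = -4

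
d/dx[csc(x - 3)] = -cot(x - 3)*csc(x - 3)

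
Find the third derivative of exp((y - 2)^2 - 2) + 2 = 8*y^3*exp(y^2 - 4*y + 2) - 48*y^2*exp(y^2 - 4*y + 2) + 108*y*exp(y^2 - 4*y + 2) - 88*exp(y^2 - 4*y + 2)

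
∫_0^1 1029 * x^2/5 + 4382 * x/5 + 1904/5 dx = 4438/5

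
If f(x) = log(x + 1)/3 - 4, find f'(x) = 1/(3*x + 3)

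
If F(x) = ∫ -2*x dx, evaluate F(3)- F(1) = -8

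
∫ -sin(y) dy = cos(y) + C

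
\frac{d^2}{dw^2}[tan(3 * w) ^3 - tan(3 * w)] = 108*tan(3*w)^5 + 144*tan(3*w)^3 + 36*tan(3*w)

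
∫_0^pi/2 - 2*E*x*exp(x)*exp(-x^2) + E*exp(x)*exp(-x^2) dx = -E + exp(-pi^2/4 + 1 + pi/2)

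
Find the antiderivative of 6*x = 3*x^2 + C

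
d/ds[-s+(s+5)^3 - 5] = 3*s^2 + 30*s + 74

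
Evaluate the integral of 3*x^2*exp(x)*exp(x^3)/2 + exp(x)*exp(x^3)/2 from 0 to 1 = -1/2 + exp(2)/2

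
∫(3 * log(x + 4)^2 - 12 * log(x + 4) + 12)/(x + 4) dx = (log(x + 4) - 2)^3 + C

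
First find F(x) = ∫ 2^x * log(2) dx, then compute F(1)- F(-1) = 3/2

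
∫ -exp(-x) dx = exp(-x) + C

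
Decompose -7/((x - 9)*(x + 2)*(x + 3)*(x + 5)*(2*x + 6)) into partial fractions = -1/(48*(x + 5)) - 49/(576*(x + 3)) - 7/(48*(x + 3)^2) + 7/(66*(x + 2)) - 1/(6336*(x - 9))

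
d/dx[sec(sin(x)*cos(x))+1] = (-sin(2*x - sin(2*x)/2) + sin(2*x + sin(2*x)/2))/(cos(sin(2*x)) + 1)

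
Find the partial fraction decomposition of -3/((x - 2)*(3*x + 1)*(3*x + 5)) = -9/(44*(3*x + 5)) + 9/(28*(3*x + 1)) - 3/(77*(x - 2))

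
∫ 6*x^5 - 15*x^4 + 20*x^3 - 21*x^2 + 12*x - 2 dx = x^6 - 3*x^5 + 5*x^4 - 7*x^3 + 6*x^2 - 2*x + C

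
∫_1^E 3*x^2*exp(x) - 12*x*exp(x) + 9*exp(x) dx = -12*E + 3*(-3 + E)^2*exp(E)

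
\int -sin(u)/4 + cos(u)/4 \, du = sqrt(2)*sin(u + pi/4)/4 + C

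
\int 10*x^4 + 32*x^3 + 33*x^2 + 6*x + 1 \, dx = 2*x^5 + 8*x^4 + 11*x^3 + 3*x^2 + x + C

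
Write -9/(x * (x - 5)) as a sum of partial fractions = -9/(5*(x - 5)) + 9/(5*x)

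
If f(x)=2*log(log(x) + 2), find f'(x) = 2/(x*log(x) + 2*x)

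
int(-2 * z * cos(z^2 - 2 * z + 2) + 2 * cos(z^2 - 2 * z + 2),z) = -sin((z - 1)^2 + 1) + C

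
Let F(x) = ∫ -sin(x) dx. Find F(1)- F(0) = -1 + cos(1)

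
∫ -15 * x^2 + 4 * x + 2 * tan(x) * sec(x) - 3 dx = -5*x^3 + 2*x^2 - 3*x + 2*sec(x) + C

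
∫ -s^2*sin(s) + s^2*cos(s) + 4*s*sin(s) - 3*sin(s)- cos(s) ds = sqrt(2)*(s - 1)^2*sin(s + pi/4) + C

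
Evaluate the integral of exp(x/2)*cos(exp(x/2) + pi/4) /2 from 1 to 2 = -sin(pi/4 + exp(1/2)) + sin(pi/4 + E)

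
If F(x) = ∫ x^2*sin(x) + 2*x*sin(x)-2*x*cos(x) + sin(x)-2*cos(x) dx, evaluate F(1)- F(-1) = -4*cos(1)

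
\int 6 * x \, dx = 3*x^2 + C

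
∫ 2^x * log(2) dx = 2^x + C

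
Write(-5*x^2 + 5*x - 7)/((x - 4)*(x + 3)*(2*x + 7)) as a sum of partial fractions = -343/(15*(2*x + 7)) + 67/(7*(x + 3)) - 67/(105*(x - 4))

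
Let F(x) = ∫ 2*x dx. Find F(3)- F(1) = 8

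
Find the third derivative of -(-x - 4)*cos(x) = x*sin(x) + 4*sin(x) - 3*cos(x)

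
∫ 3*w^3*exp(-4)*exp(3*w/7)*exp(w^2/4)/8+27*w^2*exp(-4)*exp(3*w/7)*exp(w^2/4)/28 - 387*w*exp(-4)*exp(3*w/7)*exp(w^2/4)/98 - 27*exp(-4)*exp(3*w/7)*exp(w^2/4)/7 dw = 3*(7*w^2 + 12*w - 112)*exp(w^2/4 + 3*w/7 - 4)/28 + C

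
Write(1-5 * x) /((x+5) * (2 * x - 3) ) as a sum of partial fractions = -1/(2*x - 3) - 2/(x + 5)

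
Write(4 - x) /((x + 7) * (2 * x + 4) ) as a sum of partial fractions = -11/(10*(x + 7)) + 3/(5*(x + 2))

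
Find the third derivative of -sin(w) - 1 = cos(w)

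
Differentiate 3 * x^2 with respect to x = 6*x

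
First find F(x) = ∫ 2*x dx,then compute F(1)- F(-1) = 0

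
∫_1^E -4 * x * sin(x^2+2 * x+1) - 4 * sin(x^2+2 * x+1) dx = 2*cos((1 + E)^2) - 2*cos(4)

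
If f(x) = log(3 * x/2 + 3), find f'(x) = 1/(x + 2)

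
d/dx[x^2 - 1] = 2*x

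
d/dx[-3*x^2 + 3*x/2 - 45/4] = 3/2 - 6*x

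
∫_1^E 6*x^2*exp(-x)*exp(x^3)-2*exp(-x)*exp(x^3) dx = -2 + 2*exp(-E + exp(3))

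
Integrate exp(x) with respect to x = exp(x) + C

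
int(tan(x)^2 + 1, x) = tan(x) + C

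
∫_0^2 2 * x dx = 4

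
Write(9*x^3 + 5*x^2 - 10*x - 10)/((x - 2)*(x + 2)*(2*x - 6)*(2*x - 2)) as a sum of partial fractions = 7/(40*(x + 2)) - 1/(4*(x - 1)) - 31/(8*(x - 2)) + 31/(5*(x - 3))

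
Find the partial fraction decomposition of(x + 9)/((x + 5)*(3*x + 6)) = -4/(9*(x + 5)) + 7/(9*(x + 2))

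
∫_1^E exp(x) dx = -E + exp(E)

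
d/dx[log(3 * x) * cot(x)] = (-x*log(x)/sin(x)^2 - x*log(3)/sin(x)^2 + 1/tan(x))/x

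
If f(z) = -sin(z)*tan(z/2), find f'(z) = -sin(z)/(2*cos(z/2)^2) - cos(z)*tan(z/2)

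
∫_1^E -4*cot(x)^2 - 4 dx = 4*cot(E) - 4*cot(1)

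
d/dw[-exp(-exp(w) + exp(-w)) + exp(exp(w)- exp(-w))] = (exp(2*w) + exp(2*exp(w) - 2*exp(-w)) + exp(2*w + 2*exp(w) - 2*exp(-w)) + 1)*exp(-w - exp(w) + exp(-w))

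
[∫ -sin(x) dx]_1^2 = -cos(1) + cos(2)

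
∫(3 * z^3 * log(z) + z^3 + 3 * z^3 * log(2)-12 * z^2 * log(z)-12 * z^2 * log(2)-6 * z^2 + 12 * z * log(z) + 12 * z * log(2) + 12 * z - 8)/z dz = (z - 2)^3*log(2*z) + C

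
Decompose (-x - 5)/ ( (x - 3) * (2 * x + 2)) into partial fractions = 1/(2*(x + 1)) - 1/(x - 3)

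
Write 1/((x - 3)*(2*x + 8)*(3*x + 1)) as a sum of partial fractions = -9/(220*(3*x + 1)) + 1/(154*(x + 4)) + 1/(140*(x - 3))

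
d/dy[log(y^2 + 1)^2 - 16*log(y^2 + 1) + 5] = (4*y*log(y^2 + 1) - 32*y)/(y^2 + 1)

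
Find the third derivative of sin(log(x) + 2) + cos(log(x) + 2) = 2*(sin(log(x) + 2) + 2*cos(log(x) + 2))/x^3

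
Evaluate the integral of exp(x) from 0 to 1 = -1 + E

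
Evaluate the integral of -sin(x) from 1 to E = cos(E) - cos(1)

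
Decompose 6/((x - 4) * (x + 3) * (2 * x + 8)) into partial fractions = 3/(8*(x + 4)) - 3/(7*(x + 3)) + 3/(56*(x - 4))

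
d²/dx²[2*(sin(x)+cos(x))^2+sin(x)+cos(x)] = -8*sin(2*x) - sqrt(2)*sin(x + pi/4)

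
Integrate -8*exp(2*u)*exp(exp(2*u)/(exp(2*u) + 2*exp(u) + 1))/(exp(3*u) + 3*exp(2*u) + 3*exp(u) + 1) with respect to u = -4*exp(exp(2*u)/(exp(u) + 1)^2) + C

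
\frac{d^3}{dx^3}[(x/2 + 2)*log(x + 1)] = (5 - x)/(2*x^3 + 6*x^2 + 6*x + 2)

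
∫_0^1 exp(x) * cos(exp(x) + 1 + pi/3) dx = sin(1 + pi/3 + E) - sin(pi/3 + 2)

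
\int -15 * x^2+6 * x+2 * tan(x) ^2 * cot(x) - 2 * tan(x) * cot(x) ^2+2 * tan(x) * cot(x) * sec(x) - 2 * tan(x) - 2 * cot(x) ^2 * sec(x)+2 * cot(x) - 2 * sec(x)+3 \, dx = -5*x^3 + 3*x^2 + 3*x + 2/sin(x) + C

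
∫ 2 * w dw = w^2 + C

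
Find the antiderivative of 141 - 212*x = -106*x^2 + 141*x + C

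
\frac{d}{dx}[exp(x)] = exp(x)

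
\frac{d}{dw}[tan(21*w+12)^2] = 42*tan(21*w + 12)^3 + 42*tan(21*w + 12)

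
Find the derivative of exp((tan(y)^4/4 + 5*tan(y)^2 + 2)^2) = (tan(y)^8/2 + 31*tan(y)^6/2 + 119*tan(y)^4 + 144*tan(y)^2 + 40)*exp(tan(y)^8/16 + 5*tan(y)^6/2 + 26*tan(y)^4 + 20*tan(y)^2 + 4)*tan(y)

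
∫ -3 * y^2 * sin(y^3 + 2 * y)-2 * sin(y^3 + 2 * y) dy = cos(y*(y^2 + 2)) + C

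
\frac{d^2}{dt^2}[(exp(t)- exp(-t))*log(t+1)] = (t^2*exp(2*t)*log(t + 1) - t^2*log(t + 1) + 2*t*exp(2*t)*log(t + 1) + 2*t*exp(2*t) - 2*t*log(t + 1) + 2*t + exp(2*t)*log(t + 1) + exp(2*t) - log(t + 1) + 3)/(t^2*exp(t) + 2*t*exp(t) + exp(t))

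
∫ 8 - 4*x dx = -2*x^2 + 8*x + C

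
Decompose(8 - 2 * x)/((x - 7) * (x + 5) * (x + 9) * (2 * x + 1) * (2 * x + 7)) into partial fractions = 20/(693*(2*x + 7)) - 4/(765*(2*x + 1)) + 13/(5984*(x + 9)) - 1/(72*(x + 5)) - 1/(10080*(x - 7))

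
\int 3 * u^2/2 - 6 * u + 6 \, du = u^3/2 - 3*u^2 + 6*u + C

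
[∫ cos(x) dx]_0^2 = sin(2)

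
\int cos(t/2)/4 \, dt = sin(t/2)/2 + C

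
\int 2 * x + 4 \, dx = x^2 + 4*x + C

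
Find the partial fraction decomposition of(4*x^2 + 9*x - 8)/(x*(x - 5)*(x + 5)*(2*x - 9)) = -908/(171*(2*x - 9)) - 47/(950*(x + 5)) + 137/(50*(x - 5)) - 8/(225*x)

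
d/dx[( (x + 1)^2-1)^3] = 6*x^5 + 30*x^4 + 48*x^3 + 24*x^2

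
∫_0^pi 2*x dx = pi^2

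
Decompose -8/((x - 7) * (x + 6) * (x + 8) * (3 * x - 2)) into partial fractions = 27/(1235*(3*x - 2)) + 2/(195*(x + 8)) - 1/(65*(x + 6)) - 8/(3705*(x - 7))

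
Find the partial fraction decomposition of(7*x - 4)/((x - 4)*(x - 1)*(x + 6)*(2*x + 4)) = 23/(280*(x + 6)) - 1/(8*(x + 2)) - 1/(42*(x - 1)) + 1/(15*(x - 4))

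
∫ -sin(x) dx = cos(x) + C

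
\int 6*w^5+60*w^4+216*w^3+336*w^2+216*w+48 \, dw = w^6 + 12*w^5 + 54*w^4 + 112*w^3 + 108*w^2 + 48*w + C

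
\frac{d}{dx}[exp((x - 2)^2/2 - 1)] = x*exp(x^2/2 - 2*x + 1) - 2*exp(x^2/2 - 2*x + 1)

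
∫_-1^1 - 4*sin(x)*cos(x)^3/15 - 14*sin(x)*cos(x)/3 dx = 0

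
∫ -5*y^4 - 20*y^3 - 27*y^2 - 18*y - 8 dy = -y^5 - 5*y^4 - 9*y^3 - 9*y^2 - 8*y + C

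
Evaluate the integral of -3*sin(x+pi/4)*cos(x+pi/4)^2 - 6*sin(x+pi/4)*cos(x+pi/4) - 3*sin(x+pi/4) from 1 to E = -(cos(pi/4 + 1) + 1)^3 + (cos(pi/4 + E) + 1)^3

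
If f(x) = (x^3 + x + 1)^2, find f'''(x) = 120*x^3 + 48*x + 12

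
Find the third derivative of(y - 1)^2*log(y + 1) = (2*y^2 + 8*y + 14)/(y^3 + 3*y^2 + 3*y + 1)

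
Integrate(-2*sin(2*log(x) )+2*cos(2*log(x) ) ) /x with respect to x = sqrt(2)*sin(2*log(x) + pi/4) + C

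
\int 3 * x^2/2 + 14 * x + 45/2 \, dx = x^3/2 + 7*x^2 + 45*x/2 + C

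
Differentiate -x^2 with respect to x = -2*x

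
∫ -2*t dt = -t^2 + C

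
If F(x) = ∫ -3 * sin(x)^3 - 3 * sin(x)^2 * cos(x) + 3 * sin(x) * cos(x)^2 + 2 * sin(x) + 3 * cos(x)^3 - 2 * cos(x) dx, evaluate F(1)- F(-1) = -cos(1) + sqrt(2)*cos(pi/4 + 1) + sin(3)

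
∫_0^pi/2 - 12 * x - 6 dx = -pi*(3 + 3*pi/2)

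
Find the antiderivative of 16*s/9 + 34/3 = 8*s^2/9 + 34*s/3 + C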